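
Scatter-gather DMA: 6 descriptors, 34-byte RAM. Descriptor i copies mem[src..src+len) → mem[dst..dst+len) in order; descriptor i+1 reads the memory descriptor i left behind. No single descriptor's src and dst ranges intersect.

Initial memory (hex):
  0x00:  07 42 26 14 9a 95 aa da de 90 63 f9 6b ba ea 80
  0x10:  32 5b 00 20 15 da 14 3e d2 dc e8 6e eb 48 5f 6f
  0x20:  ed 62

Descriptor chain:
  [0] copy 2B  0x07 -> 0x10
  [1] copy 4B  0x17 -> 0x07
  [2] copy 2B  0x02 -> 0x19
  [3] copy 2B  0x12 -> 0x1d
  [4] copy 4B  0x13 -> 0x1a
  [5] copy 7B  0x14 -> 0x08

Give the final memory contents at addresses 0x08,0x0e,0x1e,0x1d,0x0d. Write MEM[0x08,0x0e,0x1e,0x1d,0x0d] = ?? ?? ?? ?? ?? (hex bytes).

MEM[0x08,0x0e,0x1e,0x1d,0x0d] = 15 20 20 14 26

D0: mem[0x10..0x11] <- [da de]
D1: mem[0x07..0x0a] <- [3e d2 dc e8]
D2: mem[0x19..0x1a] <- [26 14]
D3: mem[0x1d..0x1e] <- [00 20]
D4: mem[0x1a..0x1d] <- [20 15 da 14]
D5: mem[0x08..0x0e] <- [15 da 14 3e d2 26 20]
query mem[0x08]=0x15, mem[0x0e]=0x20, mem[0x1e]=0x20, mem[0x1d]=0x14, mem[0x0d]=0x26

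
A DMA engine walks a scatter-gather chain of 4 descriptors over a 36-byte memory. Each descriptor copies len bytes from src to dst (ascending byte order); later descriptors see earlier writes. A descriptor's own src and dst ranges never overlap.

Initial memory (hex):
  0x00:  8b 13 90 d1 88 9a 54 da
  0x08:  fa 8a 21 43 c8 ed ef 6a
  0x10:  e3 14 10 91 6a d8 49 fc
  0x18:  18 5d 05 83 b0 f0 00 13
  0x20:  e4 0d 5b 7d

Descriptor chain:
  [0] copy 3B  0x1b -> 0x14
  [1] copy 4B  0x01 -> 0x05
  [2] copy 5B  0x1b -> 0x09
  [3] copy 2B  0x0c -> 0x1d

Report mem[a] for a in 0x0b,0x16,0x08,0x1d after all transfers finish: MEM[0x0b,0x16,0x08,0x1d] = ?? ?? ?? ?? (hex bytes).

[0] 0x1b->0x14 len=3 : 83 b0 f0
[1] 0x01->0x05 len=4 : 13 90 d1 88
[2] 0x1b->0x09 len=5 : 83 b0 f0 00 13
[3] 0x0c->0x1d len=2 : 00 13
query mem[0x0b]=0xf0, mem[0x16]=0xf0, mem[0x08]=0x88, mem[0x1d]=0x00

MEM[0x0b,0x16,0x08,0x1d] = f0 f0 88 00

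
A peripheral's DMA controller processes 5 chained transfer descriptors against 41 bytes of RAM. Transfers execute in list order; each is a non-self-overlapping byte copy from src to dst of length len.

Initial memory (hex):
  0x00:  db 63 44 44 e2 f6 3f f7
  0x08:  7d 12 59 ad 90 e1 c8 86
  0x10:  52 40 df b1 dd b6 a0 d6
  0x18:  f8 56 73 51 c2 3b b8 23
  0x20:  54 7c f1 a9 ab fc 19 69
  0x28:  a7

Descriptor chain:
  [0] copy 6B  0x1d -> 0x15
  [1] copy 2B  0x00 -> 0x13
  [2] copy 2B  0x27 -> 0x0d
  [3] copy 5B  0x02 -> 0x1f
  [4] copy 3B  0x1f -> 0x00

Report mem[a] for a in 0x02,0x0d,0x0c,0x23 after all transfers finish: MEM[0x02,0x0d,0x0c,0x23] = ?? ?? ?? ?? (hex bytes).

MEM[0x02,0x0d,0x0c,0x23] = e2 69 90 3f

#0 dst[0x15+6] := {0x3b,0xb8,0x23,0x54,0x7c,0xf1}
#1 dst[0x13+2] := {0xdb,0x63}
#2 dst[0x0d+2] := {0x69,0xa7}
#3 dst[0x1f+5] := {0x44,0x44,0xe2,0xf6,0x3f}
#4 dst[0x00+3] := {0x44,0x44,0xe2}
query mem[0x02]=0xe2, mem[0x0d]=0x69, mem[0x0c]=0x90, mem[0x23]=0x3f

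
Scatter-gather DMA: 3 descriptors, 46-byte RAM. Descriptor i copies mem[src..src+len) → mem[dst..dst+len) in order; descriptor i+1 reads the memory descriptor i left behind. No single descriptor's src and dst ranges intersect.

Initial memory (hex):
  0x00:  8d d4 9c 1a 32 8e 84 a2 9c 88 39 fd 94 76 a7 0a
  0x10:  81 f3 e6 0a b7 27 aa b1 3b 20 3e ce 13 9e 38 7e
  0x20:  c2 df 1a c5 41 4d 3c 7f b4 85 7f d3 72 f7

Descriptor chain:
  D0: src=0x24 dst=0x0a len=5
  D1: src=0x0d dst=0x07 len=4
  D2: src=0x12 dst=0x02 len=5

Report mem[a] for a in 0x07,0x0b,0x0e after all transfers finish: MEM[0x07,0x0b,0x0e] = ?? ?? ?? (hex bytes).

  after D0: wrote 5B at 0x0a = 414d3c7fb4
  after D1: wrote 4B at 0x07 = 7fb40a81
  after D2: wrote 5B at 0x02 = e60ab727aa
query mem[0x07]=0x7f, mem[0x0b]=0x4d, mem[0x0e]=0xb4

MEM[0x07,0x0b,0x0e] = 7f 4d b4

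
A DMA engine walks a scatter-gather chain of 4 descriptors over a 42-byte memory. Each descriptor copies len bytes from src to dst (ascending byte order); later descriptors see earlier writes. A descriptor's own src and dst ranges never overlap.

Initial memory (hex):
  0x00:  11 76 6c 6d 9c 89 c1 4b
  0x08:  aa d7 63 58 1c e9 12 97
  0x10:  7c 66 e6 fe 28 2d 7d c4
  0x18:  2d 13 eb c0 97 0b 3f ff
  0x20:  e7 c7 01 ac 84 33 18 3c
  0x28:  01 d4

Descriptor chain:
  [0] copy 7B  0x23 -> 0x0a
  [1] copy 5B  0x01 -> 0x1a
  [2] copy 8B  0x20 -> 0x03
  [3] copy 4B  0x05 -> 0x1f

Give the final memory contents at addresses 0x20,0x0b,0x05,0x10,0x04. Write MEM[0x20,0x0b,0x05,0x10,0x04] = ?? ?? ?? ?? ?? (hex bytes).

MEM[0x20,0x0b,0x05,0x10,0x04] = ac 84 01 d4 c7

[0] 0x23->0x0a len=7 : ac 84 33 18 3c 01 d4
[1] 0x01->0x1a len=5 : 76 6c 6d 9c 89
[2] 0x20->0x03 len=8 : e7 c7 01 ac 84 33 18 3c
[3] 0x05->0x1f len=4 : 01 ac 84 33
query mem[0x20]=0xac, mem[0x0b]=0x84, mem[0x05]=0x01, mem[0x10]=0xd4, mem[0x04]=0xc7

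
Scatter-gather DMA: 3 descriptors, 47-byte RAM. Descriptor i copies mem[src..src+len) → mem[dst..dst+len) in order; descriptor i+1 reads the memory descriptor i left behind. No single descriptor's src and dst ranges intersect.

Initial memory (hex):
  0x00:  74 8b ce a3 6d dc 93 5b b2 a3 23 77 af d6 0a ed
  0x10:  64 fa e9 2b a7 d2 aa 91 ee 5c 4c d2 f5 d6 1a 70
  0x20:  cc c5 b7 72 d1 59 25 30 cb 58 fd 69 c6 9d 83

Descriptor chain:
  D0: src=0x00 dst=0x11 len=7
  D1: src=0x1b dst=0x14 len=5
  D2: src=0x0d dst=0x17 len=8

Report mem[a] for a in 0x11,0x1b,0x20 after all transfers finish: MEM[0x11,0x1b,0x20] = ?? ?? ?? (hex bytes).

  after D0: wrote 7B at 0x11 = 748bcea36ddc93
  after D1: wrote 5B at 0x14 = d2f5d61a70
  after D2: wrote 8B at 0x17 = d60aed64748bced2
query mem[0x11]=0x74, mem[0x1b]=0x74, mem[0x20]=0xcc

MEM[0x11,0x1b,0x20] = 74 74 cc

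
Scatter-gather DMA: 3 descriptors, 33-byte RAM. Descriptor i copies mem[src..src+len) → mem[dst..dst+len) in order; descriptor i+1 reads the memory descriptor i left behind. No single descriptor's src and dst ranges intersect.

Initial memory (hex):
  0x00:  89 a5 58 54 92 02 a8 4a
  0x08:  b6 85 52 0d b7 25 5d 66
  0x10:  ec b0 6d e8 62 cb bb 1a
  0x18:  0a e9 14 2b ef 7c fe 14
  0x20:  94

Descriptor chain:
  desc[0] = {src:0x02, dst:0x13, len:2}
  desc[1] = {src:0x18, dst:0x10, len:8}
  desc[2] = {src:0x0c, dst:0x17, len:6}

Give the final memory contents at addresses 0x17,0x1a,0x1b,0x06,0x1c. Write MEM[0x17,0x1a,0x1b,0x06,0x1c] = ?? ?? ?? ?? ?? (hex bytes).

MEM[0x17,0x1a,0x1b,0x06,0x1c] = b7 66 0a a8 e9

[0] 0x02->0x13 len=2 : 58 54
[1] 0x18->0x10 len=8 : 0a e9 14 2b ef 7c fe 14
[2] 0x0c->0x17 len=6 : b7 25 5d 66 0a e9
query mem[0x17]=0xb7, mem[0x1a]=0x66, mem[0x1b]=0x0a, mem[0x06]=0xa8, mem[0x1c]=0xe9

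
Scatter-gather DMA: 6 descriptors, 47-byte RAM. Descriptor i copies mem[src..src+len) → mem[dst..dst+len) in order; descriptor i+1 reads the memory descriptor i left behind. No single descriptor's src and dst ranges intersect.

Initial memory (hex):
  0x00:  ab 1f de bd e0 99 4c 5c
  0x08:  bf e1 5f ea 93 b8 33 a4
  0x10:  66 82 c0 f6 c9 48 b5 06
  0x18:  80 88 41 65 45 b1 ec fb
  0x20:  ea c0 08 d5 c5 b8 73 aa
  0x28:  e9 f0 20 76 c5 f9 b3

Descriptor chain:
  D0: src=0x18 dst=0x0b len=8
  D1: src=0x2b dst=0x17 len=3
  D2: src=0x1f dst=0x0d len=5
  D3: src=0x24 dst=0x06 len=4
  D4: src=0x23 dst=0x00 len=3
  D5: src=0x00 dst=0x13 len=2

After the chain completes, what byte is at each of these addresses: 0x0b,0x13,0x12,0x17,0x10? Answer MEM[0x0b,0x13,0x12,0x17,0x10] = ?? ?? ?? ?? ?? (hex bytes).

#0 dst[0x0b+8] := {0x80,0x88,0x41,0x65,0x45,0xb1,0xec,0xfb}
#1 dst[0x17+3] := {0x76,0xc5,0xf9}
#2 dst[0x0d+5] := {0xfb,0xea,0xc0,0x08,0xd5}
#3 dst[0x06+4] := {0xc5,0xb8,0x73,0xaa}
#4 dst[0x00+3] := {0xd5,0xc5,0xb8}
#5 dst[0x13+2] := {0xd5,0xc5}
query mem[0x0b]=0x80, mem[0x13]=0xd5, mem[0x12]=0xfb, mem[0x17]=0x76, mem[0x10]=0x08

MEM[0x0b,0x13,0x12,0x17,0x10] = 80 d5 fb 76 08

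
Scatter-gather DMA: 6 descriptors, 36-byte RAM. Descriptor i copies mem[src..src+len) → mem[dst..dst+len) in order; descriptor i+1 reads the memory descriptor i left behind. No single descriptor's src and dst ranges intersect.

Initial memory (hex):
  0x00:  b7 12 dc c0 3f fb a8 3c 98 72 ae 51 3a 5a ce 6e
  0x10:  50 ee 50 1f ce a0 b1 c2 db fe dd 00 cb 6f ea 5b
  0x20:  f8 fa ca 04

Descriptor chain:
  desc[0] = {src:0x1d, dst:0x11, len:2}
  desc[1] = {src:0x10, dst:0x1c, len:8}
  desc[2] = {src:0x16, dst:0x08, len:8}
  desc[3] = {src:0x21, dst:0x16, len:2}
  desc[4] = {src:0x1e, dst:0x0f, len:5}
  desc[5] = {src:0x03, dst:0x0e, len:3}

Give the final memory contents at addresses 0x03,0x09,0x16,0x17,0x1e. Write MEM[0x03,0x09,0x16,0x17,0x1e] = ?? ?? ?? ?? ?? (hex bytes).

  after D0: wrote 2B at 0x11 = 6fea
  after D1: wrote 8B at 0x1c = 506fea1fcea0b1c2
  after D2: wrote 8B at 0x08 = b1c2dbfedd00506f
  after D3: wrote 2B at 0x16 = a0b1
  after D4: wrote 5B at 0x0f = ea1fcea0b1
  after D5: wrote 3B at 0x0e = c03ffb
query mem[0x03]=0xc0, mem[0x09]=0xc2, mem[0x16]=0xa0, mem[0x17]=0xb1, mem[0x1e]=0xea

MEM[0x03,0x09,0x16,0x17,0x1e] = c0 c2 a0 b1 ea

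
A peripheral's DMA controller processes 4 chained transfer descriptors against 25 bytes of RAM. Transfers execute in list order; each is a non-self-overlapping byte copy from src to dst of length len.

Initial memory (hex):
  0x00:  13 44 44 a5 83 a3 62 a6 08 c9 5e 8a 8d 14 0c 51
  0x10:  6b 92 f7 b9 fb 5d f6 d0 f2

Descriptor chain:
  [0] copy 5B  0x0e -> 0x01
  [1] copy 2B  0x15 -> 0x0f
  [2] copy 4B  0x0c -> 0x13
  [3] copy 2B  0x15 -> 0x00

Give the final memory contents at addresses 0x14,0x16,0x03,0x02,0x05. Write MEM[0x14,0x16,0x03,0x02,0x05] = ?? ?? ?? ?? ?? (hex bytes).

MEM[0x14,0x16,0x03,0x02,0x05] = 14 5d 6b 51 f7

  after D0: wrote 5B at 0x01 = 0c516b92f7
  after D1: wrote 2B at 0x0f = 5df6
  after D2: wrote 4B at 0x13 = 8d140c5d
  after D3: wrote 2B at 0x00 = 0c5d
query mem[0x14]=0x14, mem[0x16]=0x5d, mem[0x03]=0x6b, mem[0x02]=0x51, mem[0x05]=0xf7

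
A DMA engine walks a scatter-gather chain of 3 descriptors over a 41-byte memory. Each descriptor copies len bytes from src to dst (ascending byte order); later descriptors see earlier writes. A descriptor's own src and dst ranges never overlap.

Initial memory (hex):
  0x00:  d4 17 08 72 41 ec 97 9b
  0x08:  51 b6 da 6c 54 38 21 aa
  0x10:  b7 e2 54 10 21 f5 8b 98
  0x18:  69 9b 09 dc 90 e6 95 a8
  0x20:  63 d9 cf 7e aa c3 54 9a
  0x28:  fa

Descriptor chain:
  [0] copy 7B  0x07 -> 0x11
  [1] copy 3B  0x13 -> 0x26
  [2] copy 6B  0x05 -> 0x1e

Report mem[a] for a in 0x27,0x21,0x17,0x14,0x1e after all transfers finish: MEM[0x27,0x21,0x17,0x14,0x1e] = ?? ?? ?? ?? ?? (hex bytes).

MEM[0x27,0x21,0x17,0x14,0x1e] = da 51 38 da ec

  after D0: wrote 7B at 0x11 = 9b51b6da6c5438
  after D1: wrote 3B at 0x26 = b6da6c
  after D2: wrote 6B at 0x1e = ec979b51b6da
query mem[0x27]=0xda, mem[0x21]=0x51, mem[0x17]=0x38, mem[0x14]=0xda, mem[0x1e]=0xec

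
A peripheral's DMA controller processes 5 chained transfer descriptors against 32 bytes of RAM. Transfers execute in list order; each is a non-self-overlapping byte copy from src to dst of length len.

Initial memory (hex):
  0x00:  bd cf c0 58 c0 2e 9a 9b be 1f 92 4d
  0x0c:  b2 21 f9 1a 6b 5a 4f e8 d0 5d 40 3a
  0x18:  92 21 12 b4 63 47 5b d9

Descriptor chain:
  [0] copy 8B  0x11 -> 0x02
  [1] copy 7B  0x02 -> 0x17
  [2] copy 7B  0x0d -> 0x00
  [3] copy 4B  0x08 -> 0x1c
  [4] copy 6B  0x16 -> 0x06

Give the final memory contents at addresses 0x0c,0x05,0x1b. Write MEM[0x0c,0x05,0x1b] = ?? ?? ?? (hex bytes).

[0] 0x11->0x02 len=8 : 5a 4f e8 d0 5d 40 3a 92
[1] 0x02->0x17 len=7 : 5a 4f e8 d0 5d 40 3a
[2] 0x0d->0x00 len=7 : 21 f9 1a 6b 5a 4f e8
[3] 0x08->0x1c len=4 : 3a 92 92 4d
[4] 0x16->0x06 len=6 : 40 5a 4f e8 d0 5d
query mem[0x0c]=0xb2, mem[0x05]=0x4f, mem[0x1b]=0x5d

MEM[0x0c,0x05,0x1b] = b2 4f 5d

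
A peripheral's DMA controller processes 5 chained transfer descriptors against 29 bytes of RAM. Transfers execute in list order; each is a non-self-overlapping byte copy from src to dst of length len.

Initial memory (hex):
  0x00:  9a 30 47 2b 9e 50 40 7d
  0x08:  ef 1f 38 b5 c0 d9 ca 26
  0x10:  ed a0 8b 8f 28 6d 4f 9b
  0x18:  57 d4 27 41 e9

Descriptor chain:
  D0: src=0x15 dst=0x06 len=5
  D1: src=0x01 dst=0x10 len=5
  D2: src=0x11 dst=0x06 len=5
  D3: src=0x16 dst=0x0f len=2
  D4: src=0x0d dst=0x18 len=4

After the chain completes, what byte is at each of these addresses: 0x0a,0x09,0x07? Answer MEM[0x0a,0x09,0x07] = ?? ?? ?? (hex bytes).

MEM[0x0a,0x09,0x07] = 6d 50 2b

  after D0: wrote 5B at 0x06 = 6d4f9b57d4
  after D1: wrote 5B at 0x10 = 30472b9e50
  after D2: wrote 5B at 0x06 = 472b9e506d
  after D3: wrote 2B at 0x0f = 4f9b
  after D4: wrote 4B at 0x18 = d9ca4f9b
query mem[0x0a]=0x6d, mem[0x09]=0x50, mem[0x07]=0x2b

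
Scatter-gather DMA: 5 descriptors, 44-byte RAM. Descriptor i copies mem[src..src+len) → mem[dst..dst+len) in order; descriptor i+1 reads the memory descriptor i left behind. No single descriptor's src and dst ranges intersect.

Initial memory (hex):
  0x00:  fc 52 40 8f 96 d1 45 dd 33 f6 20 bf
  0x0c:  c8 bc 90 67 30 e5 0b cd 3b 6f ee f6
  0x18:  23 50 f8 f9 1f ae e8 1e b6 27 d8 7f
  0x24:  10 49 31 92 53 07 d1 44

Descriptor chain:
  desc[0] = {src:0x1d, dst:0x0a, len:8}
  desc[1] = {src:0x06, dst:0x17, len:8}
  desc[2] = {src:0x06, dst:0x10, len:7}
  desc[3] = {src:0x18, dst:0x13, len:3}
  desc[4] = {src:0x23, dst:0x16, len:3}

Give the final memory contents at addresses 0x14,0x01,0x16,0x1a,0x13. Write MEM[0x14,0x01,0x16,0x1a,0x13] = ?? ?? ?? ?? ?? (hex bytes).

MEM[0x14,0x01,0x16,0x1a,0x13] = 33 52 7f f6 dd

[0] 0x1d->0x0a len=8 : ae e8 1e b6 27 d8 7f 10
[1] 0x06->0x17 len=8 : 45 dd 33 f6 ae e8 1e b6
[2] 0x06->0x10 len=7 : 45 dd 33 f6 ae e8 1e
[3] 0x18->0x13 len=3 : dd 33 f6
[4] 0x23->0x16 len=3 : 7f 10 49
query mem[0x14]=0x33, mem[0x01]=0x52, mem[0x16]=0x7f, mem[0x1a]=0xf6, mem[0x13]=0xdd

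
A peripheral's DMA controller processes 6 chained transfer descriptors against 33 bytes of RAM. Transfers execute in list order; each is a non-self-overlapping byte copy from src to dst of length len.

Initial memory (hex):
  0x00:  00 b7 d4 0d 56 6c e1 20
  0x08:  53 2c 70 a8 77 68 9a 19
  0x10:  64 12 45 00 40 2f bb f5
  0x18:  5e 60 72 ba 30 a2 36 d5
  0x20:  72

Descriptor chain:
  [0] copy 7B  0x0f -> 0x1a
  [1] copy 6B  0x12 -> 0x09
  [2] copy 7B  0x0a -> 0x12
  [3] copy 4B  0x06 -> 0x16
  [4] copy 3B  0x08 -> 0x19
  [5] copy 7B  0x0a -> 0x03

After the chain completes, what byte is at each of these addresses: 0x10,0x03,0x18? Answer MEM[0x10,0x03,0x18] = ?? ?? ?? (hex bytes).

MEM[0x10,0x03,0x18] = 64 00 53

[0] 0x0f->0x1a len=7 : 19 64 12 45 00 40 2f
[1] 0x12->0x09 len=6 : 45 00 40 2f bb f5
[2] 0x0a->0x12 len=7 : 00 40 2f bb f5 19 64
[3] 0x06->0x16 len=4 : e1 20 53 45
[4] 0x08->0x19 len=3 : 53 45 00
[5] 0x0a->0x03 len=7 : 00 40 2f bb f5 19 64
query mem[0x10]=0x64, mem[0x03]=0x00, mem[0x18]=0x53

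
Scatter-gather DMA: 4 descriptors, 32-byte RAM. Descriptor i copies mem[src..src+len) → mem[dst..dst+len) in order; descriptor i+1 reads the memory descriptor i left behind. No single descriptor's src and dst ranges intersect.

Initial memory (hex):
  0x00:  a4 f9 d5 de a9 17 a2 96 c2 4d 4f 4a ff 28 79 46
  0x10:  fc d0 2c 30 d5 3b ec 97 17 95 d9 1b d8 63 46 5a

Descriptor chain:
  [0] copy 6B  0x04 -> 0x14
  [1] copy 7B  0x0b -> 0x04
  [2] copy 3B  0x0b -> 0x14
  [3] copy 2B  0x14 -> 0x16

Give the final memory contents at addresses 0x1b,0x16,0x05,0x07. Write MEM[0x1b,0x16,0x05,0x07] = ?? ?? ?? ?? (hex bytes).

MEM[0x1b,0x16,0x05,0x07] = 1b 4a ff 79

D0: mem[0x14..0x19] <- [a9 17 a2 96 c2 4d]
D1: mem[0x04..0x0a] <- [4a ff 28 79 46 fc d0]
D2: mem[0x14..0x16] <- [4a ff 28]
D3: mem[0x16..0x17] <- [4a ff]
query mem[0x1b]=0x1b, mem[0x16]=0x4a, mem[0x05]=0xff, mem[0x07]=0x79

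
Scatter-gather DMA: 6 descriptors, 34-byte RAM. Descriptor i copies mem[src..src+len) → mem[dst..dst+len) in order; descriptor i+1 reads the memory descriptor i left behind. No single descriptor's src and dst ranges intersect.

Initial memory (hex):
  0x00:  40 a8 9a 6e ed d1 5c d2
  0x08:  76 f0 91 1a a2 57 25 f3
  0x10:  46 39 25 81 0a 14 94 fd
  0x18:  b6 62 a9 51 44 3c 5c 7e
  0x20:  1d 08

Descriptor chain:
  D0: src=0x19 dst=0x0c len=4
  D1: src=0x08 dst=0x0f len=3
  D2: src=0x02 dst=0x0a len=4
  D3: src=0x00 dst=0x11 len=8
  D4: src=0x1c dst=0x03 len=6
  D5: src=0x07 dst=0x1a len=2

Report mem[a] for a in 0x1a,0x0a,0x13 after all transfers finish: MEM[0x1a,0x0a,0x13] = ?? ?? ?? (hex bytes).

D0: mem[0x0c..0x0f] <- [62 a9 51 44]
D1: mem[0x0f..0x11] <- [76 f0 91]
D2: mem[0x0a..0x0d] <- [9a 6e ed d1]
D3: mem[0x11..0x18] <- [40 a8 9a 6e ed d1 5c d2]
D4: mem[0x03..0x08] <- [44 3c 5c 7e 1d 08]
D5: mem[0x1a..0x1b] <- [1d 08]
query mem[0x1a]=0x1d, mem[0x0a]=0x9a, mem[0x13]=0x9a

MEM[0x1a,0x0a,0x13] = 1d 9a 9a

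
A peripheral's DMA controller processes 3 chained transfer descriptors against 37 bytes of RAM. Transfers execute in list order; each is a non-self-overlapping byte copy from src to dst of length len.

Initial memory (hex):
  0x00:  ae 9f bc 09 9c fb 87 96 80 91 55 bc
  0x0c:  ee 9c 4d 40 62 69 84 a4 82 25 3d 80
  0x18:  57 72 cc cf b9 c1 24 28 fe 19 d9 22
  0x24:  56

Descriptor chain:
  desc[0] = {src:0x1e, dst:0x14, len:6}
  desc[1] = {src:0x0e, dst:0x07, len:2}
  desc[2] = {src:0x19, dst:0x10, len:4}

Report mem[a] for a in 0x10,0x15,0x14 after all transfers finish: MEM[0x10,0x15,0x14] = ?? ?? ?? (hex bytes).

  after D0: wrote 6B at 0x14 = 2428fe19d922
  after D1: wrote 2B at 0x07 = 4d40
  after D2: wrote 4B at 0x10 = 22cccfb9
query mem[0x10]=0x22, mem[0x15]=0x28, mem[0x14]=0x24

MEM[0x10,0x15,0x14] = 22 28 24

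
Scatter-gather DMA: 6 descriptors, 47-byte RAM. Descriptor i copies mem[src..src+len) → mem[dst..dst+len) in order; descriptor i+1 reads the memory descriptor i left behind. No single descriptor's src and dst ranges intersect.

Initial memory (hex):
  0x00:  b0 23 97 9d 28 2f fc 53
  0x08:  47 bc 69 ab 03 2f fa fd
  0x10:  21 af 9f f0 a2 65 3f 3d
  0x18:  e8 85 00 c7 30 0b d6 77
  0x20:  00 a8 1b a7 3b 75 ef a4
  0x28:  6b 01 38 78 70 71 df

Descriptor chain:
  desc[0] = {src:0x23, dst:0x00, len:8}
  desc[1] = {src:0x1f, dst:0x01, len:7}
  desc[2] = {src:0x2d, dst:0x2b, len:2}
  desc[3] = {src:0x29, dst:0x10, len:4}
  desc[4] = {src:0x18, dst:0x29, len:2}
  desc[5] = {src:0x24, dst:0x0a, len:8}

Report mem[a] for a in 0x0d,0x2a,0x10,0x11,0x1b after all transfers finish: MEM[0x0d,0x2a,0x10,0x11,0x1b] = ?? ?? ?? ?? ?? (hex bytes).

MEM[0x0d,0x2a,0x10,0x11,0x1b] = a4 85 85 71 c7

[0] 0x23->0x00 len=8 : a7 3b 75 ef a4 6b 01 38
[1] 0x1f->0x01 len=7 : 77 00 a8 1b a7 3b 75
[2] 0x2d->0x2b len=2 : 71 df
[3] 0x29->0x10 len=4 : 01 38 71 df
[4] 0x18->0x29 len=2 : e8 85
[5] 0x24->0x0a len=8 : 3b 75 ef a4 6b e8 85 71
query mem[0x0d]=0xa4, mem[0x2a]=0x85, mem[0x10]=0x85, mem[0x11]=0x71, mem[0x1b]=0xc7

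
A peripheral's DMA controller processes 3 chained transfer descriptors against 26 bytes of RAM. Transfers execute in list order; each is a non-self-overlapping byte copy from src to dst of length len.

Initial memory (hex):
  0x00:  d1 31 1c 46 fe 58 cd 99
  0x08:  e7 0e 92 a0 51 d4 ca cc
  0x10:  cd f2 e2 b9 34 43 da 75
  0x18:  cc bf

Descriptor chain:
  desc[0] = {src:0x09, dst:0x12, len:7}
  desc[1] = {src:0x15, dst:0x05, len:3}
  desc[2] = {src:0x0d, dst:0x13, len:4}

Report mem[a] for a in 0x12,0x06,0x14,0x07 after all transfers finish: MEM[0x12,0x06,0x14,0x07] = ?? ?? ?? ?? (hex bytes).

MEM[0x12,0x06,0x14,0x07] = 0e d4 ca ca

  after D0: wrote 7B at 0x12 = 0e92a051d4cacc
  after D1: wrote 3B at 0x05 = 51d4ca
  after D2: wrote 4B at 0x13 = d4cacccd
query mem[0x12]=0x0e, mem[0x06]=0xd4, mem[0x14]=0xca, mem[0x07]=0xca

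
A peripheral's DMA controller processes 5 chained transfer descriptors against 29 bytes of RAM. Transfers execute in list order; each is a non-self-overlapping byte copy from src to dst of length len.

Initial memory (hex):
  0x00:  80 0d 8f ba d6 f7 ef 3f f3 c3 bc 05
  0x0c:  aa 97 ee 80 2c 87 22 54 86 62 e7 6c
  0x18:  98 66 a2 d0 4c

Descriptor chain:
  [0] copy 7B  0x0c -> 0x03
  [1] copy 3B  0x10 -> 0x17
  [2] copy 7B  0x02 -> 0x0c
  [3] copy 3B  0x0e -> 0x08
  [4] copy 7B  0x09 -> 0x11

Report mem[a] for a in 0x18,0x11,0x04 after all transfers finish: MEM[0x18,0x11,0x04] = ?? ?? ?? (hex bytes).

  after D0: wrote 7B at 0x03 = aa97ee802c8722
  after D1: wrote 3B at 0x17 = 2c8722
  after D2: wrote 7B at 0x0c = 8faa97ee802c87
  after D3: wrote 3B at 0x08 = 97ee80
  after D4: wrote 7B at 0x11 = ee80058faa97ee
query mem[0x18]=0x87, mem[0x11]=0xee, mem[0x04]=0x97

MEM[0x18,0x11,0x04] = 87 ee 97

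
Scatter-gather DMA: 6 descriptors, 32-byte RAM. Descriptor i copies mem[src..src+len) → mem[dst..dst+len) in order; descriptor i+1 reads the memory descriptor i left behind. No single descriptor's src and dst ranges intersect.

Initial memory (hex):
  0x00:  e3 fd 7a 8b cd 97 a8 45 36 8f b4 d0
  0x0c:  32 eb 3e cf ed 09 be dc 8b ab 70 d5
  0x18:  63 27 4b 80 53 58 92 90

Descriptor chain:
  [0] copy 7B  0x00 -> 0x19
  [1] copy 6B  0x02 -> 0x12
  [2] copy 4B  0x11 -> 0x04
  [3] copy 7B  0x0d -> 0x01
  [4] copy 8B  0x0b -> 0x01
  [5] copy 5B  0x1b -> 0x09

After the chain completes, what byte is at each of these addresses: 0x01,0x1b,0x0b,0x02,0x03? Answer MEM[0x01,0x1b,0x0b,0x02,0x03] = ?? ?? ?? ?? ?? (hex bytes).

MEM[0x01,0x1b,0x0b,0x02,0x03] = d0 7a cd 32 eb

#0 dst[0x19+7] := {0xe3,0xfd,0x7a,0x8b,0xcd,0x97,0xa8}
#1 dst[0x12+6] := {0x7a,0x8b,0xcd,0x97,0xa8,0x45}
#2 dst[0x04+4] := {0x09,0x7a,0x8b,0xcd}
#3 dst[0x01+7] := {0xeb,0x3e,0xcf,0xed,0x09,0x7a,0x8b}
#4 dst[0x01+8] := {0xd0,0x32,0xeb,0x3e,0xcf,0xed,0x09,0x7a}
#5 dst[0x09+5] := {0x7a,0x8b,0xcd,0x97,0xa8}
query mem[0x01]=0xd0, mem[0x1b]=0x7a, mem[0x0b]=0xcd, mem[0x02]=0x32, mem[0x03]=0xeb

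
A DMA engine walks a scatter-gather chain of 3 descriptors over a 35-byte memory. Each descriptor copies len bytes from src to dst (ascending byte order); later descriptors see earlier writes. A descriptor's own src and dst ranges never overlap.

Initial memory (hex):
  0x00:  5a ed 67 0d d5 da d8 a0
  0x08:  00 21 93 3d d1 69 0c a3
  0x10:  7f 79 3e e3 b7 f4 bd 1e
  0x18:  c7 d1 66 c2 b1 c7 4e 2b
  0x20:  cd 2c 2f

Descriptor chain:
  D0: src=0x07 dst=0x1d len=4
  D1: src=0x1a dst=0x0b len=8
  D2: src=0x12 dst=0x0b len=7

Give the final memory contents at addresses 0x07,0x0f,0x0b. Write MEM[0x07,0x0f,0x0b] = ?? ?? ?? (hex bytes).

#0 dst[0x1d+4] := {0xa0,0x00,0x21,0x93}
#1 dst[0x0b+8] := {0x66,0xc2,0xb1,0xa0,0x00,0x21,0x93,0x2c}
#2 dst[0x0b+7] := {0x2c,0xe3,0xb7,0xf4,0xbd,0x1e,0xc7}
query mem[0x07]=0xa0, mem[0x0f]=0xbd, mem[0x0b]=0x2c

MEM[0x07,0x0f,0x0b] = a0 bd 2c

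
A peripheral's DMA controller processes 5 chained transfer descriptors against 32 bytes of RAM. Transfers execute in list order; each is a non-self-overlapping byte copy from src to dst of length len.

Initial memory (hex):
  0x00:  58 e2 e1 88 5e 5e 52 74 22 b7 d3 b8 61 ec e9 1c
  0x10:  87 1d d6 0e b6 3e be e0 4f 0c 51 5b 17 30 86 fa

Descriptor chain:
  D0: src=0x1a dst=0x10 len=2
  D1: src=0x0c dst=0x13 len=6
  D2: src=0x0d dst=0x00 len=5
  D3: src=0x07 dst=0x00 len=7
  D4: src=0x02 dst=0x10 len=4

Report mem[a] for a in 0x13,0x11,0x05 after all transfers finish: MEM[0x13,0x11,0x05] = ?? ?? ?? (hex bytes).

MEM[0x13,0x11,0x05] = 61 d3 61

#0 dst[0x10+2] := {0x51,0x5b}
#1 dst[0x13+6] := {0x61,0xec,0xe9,0x1c,0x51,0x5b}
#2 dst[0x00+5] := {0xec,0xe9,0x1c,0x51,0x5b}
#3 dst[0x00+7] := {0x74,0x22,0xb7,0xd3,0xb8,0x61,0xec}
#4 dst[0x10+4] := {0xb7,0xd3,0xb8,0x61}
query mem[0x13]=0x61, mem[0x11]=0xd3, mem[0x05]=0x61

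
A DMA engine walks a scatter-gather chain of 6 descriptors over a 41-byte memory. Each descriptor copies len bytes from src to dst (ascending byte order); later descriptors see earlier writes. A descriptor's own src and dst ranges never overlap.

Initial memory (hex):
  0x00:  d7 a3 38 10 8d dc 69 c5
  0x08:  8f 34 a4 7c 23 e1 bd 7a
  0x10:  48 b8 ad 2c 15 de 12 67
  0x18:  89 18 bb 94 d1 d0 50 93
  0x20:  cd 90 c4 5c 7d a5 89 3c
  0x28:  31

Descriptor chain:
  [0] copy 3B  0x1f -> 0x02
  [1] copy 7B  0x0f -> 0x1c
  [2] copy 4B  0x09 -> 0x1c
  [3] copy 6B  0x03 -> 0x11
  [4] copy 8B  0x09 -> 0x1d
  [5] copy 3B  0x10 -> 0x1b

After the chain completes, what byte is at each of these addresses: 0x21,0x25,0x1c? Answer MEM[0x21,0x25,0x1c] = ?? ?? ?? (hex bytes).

#0 dst[0x02+3] := {0x93,0xcd,0x90}
#1 dst[0x1c+7] := {0x7a,0x48,0xb8,0xad,0x2c,0x15,0xde}
#2 dst[0x1c+4] := {0x34,0xa4,0x7c,0x23}
#3 dst[0x11+6] := {0xcd,0x90,0xdc,0x69,0xc5,0x8f}
#4 dst[0x1d+8] := {0x34,0xa4,0x7c,0x23,0xe1,0xbd,0x7a,0x48}
#5 dst[0x1b+3] := {0x48,0xcd,0x90}
query mem[0x21]=0xe1, mem[0x25]=0xa5, mem[0x1c]=0xcd

MEM[0x21,0x25,0x1c] = e1 a5 cd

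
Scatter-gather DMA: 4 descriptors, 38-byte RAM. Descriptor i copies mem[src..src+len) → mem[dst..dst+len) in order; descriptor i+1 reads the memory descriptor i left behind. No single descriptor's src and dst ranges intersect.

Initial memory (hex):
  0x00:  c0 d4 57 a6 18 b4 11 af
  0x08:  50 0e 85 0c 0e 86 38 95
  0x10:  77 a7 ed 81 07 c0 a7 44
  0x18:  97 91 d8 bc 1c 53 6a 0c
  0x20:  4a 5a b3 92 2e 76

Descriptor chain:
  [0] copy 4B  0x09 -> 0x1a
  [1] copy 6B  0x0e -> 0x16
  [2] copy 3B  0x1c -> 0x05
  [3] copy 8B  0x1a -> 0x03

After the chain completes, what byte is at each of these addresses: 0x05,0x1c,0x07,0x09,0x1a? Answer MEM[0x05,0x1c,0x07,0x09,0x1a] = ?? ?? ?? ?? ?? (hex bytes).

MEM[0x05,0x1c,0x07,0x09,0x1a] = 0c 0c 6a 4a ed

#0 dst[0x1a+4] := {0x0e,0x85,0x0c,0x0e}
#1 dst[0x16+6] := {0x38,0x95,0x77,0xa7,0xed,0x81}
#2 dst[0x05+3] := {0x0c,0x0e,0x6a}
#3 dst[0x03+8] := {0xed,0x81,0x0c,0x0e,0x6a,0x0c,0x4a,0x5a}
query mem[0x05]=0x0c, mem[0x1c]=0x0c, mem[0x07]=0x6a, mem[0x09]=0x4a, mem[0x1a]=0xed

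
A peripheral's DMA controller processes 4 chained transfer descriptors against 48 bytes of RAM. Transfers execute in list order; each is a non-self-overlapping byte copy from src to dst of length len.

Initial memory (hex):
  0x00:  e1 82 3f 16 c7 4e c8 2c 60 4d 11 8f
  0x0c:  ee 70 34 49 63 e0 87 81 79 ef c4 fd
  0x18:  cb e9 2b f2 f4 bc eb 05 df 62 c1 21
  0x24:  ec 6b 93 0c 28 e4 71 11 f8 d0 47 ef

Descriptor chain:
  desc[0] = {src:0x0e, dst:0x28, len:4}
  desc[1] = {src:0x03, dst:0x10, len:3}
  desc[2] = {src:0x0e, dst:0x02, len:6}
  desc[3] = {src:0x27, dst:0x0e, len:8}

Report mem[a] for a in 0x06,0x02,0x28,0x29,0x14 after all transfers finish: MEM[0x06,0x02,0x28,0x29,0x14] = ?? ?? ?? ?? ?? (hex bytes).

  after D0: wrote 4B at 0x28 = 344963e0
  after D1: wrote 3B at 0x10 = 16c74e
  after D2: wrote 6B at 0x02 = 344916c74e81
  after D3: wrote 8B at 0x0e = 0c344963e0f8d047
query mem[0x06]=0x4e, mem[0x02]=0x34, mem[0x28]=0x34, mem[0x29]=0x49, mem[0x14]=0xd0

MEM[0x06,0x02,0x28,0x29,0x14] = 4e 34 34 49 d0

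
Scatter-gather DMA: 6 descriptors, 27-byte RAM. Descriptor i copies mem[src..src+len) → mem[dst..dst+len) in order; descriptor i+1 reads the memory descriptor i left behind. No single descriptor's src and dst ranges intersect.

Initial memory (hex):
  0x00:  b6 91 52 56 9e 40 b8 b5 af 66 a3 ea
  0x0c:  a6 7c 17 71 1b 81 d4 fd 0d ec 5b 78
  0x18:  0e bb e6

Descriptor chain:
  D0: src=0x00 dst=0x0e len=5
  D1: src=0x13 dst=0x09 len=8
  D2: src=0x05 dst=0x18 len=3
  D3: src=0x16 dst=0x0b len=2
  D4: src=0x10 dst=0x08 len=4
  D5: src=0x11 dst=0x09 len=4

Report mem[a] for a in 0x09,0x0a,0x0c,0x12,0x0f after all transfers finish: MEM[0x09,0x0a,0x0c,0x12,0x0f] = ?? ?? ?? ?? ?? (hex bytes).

MEM[0x09,0x0a,0x0c,0x12,0x0f] = 56 9e 0d 9e bb

  after D0: wrote 5B at 0x0e = b69152569e
  after D1: wrote 8B at 0x09 = fd0dec5b780ebbe6
  after D2: wrote 3B at 0x18 = 40b8b5
  after D3: wrote 2B at 0x0b = 5b78
  after D4: wrote 4B at 0x08 = e6569efd
  after D5: wrote 4B at 0x09 = 569efd0d
query mem[0x09]=0x56, mem[0x0a]=0x9e, mem[0x0c]=0x0d, mem[0x12]=0x9e, mem[0x0f]=0xbb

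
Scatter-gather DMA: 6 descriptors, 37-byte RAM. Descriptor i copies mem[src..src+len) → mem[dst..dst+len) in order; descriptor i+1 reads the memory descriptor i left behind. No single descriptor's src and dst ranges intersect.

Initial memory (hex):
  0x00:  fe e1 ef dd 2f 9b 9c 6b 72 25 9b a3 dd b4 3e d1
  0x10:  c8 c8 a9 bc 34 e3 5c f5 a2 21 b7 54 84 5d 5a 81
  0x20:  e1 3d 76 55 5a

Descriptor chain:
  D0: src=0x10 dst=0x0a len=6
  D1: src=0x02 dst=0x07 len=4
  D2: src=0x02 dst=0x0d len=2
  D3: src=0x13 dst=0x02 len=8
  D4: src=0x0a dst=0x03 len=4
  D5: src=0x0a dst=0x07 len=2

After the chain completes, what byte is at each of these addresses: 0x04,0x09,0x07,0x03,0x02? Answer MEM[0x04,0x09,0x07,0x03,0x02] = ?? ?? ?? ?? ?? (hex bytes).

MEM[0x04,0x09,0x07,0x03,0x02] = c8 b7 9b 9b bc

D0: mem[0x0a..0x0f] <- [c8 c8 a9 bc 34 e3]
D1: mem[0x07..0x0a] <- [ef dd 2f 9b]
D2: mem[0x0d..0x0e] <- [ef dd]
D3: mem[0x02..0x09] <- [bc 34 e3 5c f5 a2 21 b7]
D4: mem[0x03..0x06] <- [9b c8 a9 ef]
D5: mem[0x07..0x08] <- [9b c8]
query mem[0x04]=0xc8, mem[0x09]=0xb7, mem[0x07]=0x9b, mem[0x03]=0x9b, mem[0x02]=0xbc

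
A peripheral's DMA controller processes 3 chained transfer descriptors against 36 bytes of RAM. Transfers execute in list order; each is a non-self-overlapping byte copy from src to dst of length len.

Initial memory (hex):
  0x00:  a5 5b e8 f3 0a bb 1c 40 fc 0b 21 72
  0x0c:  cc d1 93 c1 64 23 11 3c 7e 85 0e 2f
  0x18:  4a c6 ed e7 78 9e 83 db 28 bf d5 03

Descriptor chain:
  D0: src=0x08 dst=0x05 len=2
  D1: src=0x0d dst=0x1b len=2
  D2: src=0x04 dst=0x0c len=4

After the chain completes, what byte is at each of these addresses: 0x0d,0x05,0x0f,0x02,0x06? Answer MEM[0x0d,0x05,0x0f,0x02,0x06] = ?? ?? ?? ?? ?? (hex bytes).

MEM[0x0d,0x05,0x0f,0x02,0x06] = fc fc 40 e8 0b

  after D0: wrote 2B at 0x05 = fc0b
  after D1: wrote 2B at 0x1b = d193
  after D2: wrote 4B at 0x0c = 0afc0b40
query mem[0x0d]=0xfc, mem[0x05]=0xfc, mem[0x0f]=0x40, mem[0x02]=0xe8, mem[0x06]=0x0b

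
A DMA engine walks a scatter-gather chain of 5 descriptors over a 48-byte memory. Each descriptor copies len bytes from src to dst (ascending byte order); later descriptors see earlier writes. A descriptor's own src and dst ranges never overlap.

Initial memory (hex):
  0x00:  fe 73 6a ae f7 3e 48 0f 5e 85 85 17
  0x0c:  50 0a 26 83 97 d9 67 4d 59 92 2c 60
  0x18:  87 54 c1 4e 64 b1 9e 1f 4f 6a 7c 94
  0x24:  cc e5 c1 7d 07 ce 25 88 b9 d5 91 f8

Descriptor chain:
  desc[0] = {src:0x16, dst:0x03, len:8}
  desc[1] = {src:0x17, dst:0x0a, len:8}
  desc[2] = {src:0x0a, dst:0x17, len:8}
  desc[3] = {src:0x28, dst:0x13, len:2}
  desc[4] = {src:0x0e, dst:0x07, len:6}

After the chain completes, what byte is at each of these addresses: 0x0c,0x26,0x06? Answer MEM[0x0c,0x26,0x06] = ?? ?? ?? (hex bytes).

#0 dst[0x03+8] := {0x2c,0x60,0x87,0x54,0xc1,0x4e,0x64,0xb1}
#1 dst[0x0a+8] := {0x60,0x87,0x54,0xc1,0x4e,0x64,0xb1,0x9e}
#2 dst[0x17+8] := {0x60,0x87,0x54,0xc1,0x4e,0x64,0xb1,0x9e}
#3 dst[0x13+2] := {0x07,0xce}
#4 dst[0x07+6] := {0x4e,0x64,0xb1,0x9e,0x67,0x07}
query mem[0x0c]=0x07, mem[0x26]=0xc1, mem[0x06]=0x54

MEM[0x0c,0x26,0x06] = 07 c1 54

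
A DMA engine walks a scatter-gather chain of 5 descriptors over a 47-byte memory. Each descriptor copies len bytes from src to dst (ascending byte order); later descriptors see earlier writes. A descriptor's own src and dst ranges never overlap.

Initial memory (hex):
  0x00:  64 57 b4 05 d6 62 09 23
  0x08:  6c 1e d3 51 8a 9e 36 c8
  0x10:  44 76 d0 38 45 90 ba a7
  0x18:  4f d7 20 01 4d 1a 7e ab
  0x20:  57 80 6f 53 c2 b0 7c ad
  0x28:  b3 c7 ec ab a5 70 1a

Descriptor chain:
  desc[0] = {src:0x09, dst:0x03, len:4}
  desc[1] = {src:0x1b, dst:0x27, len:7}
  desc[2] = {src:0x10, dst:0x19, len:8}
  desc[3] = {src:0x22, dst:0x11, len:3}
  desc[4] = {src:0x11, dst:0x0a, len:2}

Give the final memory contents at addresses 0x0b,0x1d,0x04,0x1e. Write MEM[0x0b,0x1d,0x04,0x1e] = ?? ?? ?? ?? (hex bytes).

#0 dst[0x03+4] := {0x1e,0xd3,0x51,0x8a}
#1 dst[0x27+7] := {0x01,0x4d,0x1a,0x7e,0xab,0x57,0x80}
#2 dst[0x19+8] := {0x44,0x76,0xd0,0x38,0x45,0x90,0xba,0xa7}
#3 dst[0x11+3] := {0x6f,0x53,0xc2}
#4 dst[0x0a+2] := {0x6f,0x53}
query mem[0x0b]=0x53, mem[0x1d]=0x45, mem[0x04]=0xd3, mem[0x1e]=0x90

MEM[0x0b,0x1d,0x04,0x1e] = 53 45 d3 90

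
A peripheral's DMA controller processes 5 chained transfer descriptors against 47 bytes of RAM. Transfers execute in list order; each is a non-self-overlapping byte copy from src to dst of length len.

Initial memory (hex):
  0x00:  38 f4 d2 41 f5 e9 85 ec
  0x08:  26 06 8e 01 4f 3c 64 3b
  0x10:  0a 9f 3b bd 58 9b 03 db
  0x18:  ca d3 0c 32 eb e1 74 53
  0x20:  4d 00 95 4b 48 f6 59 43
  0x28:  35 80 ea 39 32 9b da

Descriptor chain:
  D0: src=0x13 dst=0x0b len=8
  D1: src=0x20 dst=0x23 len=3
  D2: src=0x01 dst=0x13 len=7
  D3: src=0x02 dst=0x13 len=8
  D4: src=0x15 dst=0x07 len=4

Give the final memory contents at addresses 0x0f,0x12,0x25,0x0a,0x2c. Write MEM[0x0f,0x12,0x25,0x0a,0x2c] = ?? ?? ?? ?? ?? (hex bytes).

#0 dst[0x0b+8] := {0xbd,0x58,0x9b,0x03,0xdb,0xca,0xd3,0x0c}
#1 dst[0x23+3] := {0x4d,0x00,0x95}
#2 dst[0x13+7] := {0xf4,0xd2,0x41,0xf5,0xe9,0x85,0xec}
#3 dst[0x13+8] := {0xd2,0x41,0xf5,0xe9,0x85,0xec,0x26,0x06}
#4 dst[0x07+4] := {0xf5,0xe9,0x85,0xec}
query mem[0x0f]=0xdb, mem[0x12]=0x0c, mem[0x25]=0x95, mem[0x0a]=0xec, mem[0x2c]=0x32

MEM[0x0f,0x12,0x25,0x0a,0x2c] = db 0c 95 ec 32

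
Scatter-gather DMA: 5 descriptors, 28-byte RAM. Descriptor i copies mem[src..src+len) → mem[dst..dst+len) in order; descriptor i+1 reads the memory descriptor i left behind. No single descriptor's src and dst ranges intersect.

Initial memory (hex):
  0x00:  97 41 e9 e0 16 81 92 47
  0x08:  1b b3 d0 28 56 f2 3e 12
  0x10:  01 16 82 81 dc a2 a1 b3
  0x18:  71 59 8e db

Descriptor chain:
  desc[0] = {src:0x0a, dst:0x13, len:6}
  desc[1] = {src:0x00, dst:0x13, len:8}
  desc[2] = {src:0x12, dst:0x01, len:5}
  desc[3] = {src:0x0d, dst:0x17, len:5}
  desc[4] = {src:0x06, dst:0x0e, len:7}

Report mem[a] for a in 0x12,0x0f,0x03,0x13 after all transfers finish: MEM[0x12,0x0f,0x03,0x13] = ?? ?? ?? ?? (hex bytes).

D0: mem[0x13..0x18] <- [d0 28 56 f2 3e 12]
D1: mem[0x13..0x1a] <- [97 41 e9 e0 16 81 92 47]
D2: mem[0x01..0x05] <- [82 97 41 e9 e0]
D3: mem[0x17..0x1b] <- [f2 3e 12 01 16]
D4: mem[0x0e..0x14] <- [92 47 1b b3 d0 28 56]
query mem[0x12]=0xd0, mem[0x0f]=0x47, mem[0x03]=0x41, mem[0x13]=0x28

MEM[0x12,0x0f,0x03,0x13] = d0 47 41 28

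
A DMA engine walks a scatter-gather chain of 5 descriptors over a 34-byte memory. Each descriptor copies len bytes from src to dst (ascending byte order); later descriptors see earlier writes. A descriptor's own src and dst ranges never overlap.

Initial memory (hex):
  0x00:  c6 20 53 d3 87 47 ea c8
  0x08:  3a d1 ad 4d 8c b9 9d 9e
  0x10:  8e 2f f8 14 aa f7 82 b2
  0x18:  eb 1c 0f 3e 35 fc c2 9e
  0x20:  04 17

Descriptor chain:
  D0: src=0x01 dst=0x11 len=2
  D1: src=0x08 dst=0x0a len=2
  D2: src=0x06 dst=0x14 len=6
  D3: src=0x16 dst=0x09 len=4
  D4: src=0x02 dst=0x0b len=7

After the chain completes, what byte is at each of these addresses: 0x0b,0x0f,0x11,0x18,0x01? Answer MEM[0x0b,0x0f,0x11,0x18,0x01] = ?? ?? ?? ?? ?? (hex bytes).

MEM[0x0b,0x0f,0x11,0x18,0x01] = 53 ea 3a 3a 20

D0: mem[0x11..0x12] <- [20 53]
D1: mem[0x0a..0x0b] <- [3a d1]
D2: mem[0x14..0x19] <- [ea c8 3a d1 3a d1]
D3: mem[0x09..0x0c] <- [3a d1 3a d1]
D4: mem[0x0b..0x11] <- [53 d3 87 47 ea c8 3a]
query mem[0x0b]=0x53, mem[0x0f]=0xea, mem[0x11]=0x3a, mem[0x18]=0x3a, mem[0x01]=0x20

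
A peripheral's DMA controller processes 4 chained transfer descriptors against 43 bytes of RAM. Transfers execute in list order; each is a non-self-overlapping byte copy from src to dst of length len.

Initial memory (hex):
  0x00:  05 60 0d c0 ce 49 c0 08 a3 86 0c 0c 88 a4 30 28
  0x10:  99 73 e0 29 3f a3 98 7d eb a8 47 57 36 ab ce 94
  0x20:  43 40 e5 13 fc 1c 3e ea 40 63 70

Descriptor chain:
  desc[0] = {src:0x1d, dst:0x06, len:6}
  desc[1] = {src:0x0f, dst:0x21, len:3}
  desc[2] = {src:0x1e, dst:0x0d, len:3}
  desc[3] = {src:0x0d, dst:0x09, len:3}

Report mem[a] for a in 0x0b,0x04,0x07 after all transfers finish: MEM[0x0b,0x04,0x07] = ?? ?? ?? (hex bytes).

MEM[0x0b,0x04,0x07] = 43 ce ce

D0: mem[0x06..0x0b] <- [ab ce 94 43 40 e5]
D1: mem[0x21..0x23] <- [28 99 73]
D2: mem[0x0d..0x0f] <- [ce 94 43]
D3: mem[0x09..0x0b] <- [ce 94 43]
query mem[0x0b]=0x43, mem[0x04]=0xce, mem[0x07]=0xce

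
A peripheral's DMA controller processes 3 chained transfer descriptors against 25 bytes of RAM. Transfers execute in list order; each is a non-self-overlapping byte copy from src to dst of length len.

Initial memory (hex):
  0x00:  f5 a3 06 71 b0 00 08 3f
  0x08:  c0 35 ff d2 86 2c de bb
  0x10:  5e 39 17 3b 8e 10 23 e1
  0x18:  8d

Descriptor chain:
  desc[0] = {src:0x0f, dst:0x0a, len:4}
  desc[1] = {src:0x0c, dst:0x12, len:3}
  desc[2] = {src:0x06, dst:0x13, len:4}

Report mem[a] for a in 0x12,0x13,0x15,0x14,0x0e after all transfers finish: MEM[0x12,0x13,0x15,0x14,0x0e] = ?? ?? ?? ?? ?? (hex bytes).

MEM[0x12,0x13,0x15,0x14,0x0e] = 39 08 c0 3f de

  after D0: wrote 4B at 0x0a = bb5e3917
  after D1: wrote 3B at 0x12 = 3917de
  after D2: wrote 4B at 0x13 = 083fc035
query mem[0x12]=0x39, mem[0x13]=0x08, mem[0x15]=0xc0, mem[0x14]=0x3f, mem[0x0e]=0xde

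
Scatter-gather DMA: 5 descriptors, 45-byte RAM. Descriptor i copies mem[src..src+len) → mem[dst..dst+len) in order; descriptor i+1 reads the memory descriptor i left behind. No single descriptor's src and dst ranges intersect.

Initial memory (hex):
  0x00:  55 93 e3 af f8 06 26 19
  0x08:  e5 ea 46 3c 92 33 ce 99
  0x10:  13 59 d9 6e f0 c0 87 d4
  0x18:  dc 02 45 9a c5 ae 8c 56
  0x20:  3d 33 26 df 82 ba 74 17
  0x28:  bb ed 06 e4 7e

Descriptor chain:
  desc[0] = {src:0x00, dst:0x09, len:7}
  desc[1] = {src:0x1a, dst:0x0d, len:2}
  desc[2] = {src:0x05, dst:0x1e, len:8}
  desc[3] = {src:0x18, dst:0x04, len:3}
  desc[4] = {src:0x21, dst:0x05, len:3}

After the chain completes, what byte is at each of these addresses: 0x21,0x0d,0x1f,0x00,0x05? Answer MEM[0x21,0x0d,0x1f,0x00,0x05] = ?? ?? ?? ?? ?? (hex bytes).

MEM[0x21,0x0d,0x1f,0x00,0x05] = e5 45 26 55 e5

#0 dst[0x09+7] := {0x55,0x93,0xe3,0xaf,0xf8,0x06,0x26}
#1 dst[0x0d+2] := {0x45,0x9a}
#2 dst[0x1e+8] := {0x06,0x26,0x19,0xe5,0x55,0x93,0xe3,0xaf}
#3 dst[0x04+3] := {0xdc,0x02,0x45}
#4 dst[0x05+3] := {0xe5,0x55,0x93}
query mem[0x21]=0xe5, mem[0x0d]=0x45, mem[0x1f]=0x26, mem[0x00]=0x55, mem[0x05]=0xe5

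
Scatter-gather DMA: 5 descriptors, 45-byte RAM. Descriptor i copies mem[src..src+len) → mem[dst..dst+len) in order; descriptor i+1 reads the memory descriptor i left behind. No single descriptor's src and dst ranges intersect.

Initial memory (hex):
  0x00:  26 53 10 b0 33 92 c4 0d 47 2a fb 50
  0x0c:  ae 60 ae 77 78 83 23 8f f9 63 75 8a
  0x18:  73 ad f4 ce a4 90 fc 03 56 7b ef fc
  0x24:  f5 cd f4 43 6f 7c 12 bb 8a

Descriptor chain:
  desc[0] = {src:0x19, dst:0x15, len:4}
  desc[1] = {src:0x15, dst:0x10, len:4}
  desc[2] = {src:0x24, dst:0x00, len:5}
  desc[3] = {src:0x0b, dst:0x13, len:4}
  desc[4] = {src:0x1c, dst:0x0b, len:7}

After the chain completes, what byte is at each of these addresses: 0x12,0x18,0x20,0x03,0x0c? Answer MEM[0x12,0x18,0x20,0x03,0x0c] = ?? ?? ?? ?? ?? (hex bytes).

MEM[0x12,0x18,0x20,0x03,0x0c] = ce a4 56 43 90

#0 dst[0x15+4] := {0xad,0xf4,0xce,0xa4}
#1 dst[0x10+4] := {0xad,0xf4,0xce,0xa4}
#2 dst[0x00+5] := {0xf5,0xcd,0xf4,0x43,0x6f}
#3 dst[0x13+4] := {0x50,0xae,0x60,0xae}
#4 dst[0x0b+7] := {0xa4,0x90,0xfc,0x03,0x56,0x7b,0xef}
query mem[0x12]=0xce, mem[0x18]=0xa4, mem[0x20]=0x56, mem[0x03]=0x43, mem[0x0c]=0x90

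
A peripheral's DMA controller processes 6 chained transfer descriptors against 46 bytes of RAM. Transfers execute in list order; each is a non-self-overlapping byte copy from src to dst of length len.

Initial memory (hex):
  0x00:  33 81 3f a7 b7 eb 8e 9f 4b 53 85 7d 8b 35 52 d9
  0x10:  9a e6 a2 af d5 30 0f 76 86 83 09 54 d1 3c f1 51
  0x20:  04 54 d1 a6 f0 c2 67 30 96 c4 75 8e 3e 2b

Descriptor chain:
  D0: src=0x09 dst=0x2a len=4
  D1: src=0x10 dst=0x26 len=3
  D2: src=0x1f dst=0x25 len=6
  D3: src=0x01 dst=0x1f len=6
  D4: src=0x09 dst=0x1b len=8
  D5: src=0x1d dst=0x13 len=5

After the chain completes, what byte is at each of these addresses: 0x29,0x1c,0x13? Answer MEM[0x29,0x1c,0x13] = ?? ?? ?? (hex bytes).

MEM[0x29,0x1c,0x13] = a6 85 7d

[0] 0x09->0x2a len=4 : 53 85 7d 8b
[1] 0x10->0x26 len=3 : 9a e6 a2
[2] 0x1f->0x25 len=6 : 51 04 54 d1 a6 f0
[3] 0x01->0x1f len=6 : 81 3f a7 b7 eb 8e
[4] 0x09->0x1b len=8 : 53 85 7d 8b 35 52 d9 9a
[5] 0x1d->0x13 len=5 : 7d 8b 35 52 d9
query mem[0x29]=0xa6, mem[0x1c]=0x85, mem[0x13]=0x7d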